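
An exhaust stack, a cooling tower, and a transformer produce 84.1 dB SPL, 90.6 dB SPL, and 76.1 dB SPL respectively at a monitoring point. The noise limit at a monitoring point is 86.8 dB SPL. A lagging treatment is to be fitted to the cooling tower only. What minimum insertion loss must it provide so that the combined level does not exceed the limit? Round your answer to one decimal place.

8.0 dB

Fixed contribution from the other sources: Σ 10^(L/10) = 10^(84.1/10) + 10^(76.1/10) = 2.978e+08 (84.74 dB SPL).
To meet 86.8 dB SPL overall, the treated cooling tower may contribute at most 10^(86.8/10) − 2.978e+08 = 1.809e+08, i.e. 82.57 dB SPL.
So the cooling tower must be reduced from 90.6 to 82.57 dB SPL: IL = 8.03 dB.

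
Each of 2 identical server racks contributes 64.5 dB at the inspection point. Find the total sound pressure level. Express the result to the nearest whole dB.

With 2 equal, uncorrelated contributions the intensity is 2× that of one unit, giving a rise of 10·log₁₀ 2.
L_total = 64.5 + 10·log₁₀(2) = 64.5 + 3.010 = 67.51 dB.

68 dB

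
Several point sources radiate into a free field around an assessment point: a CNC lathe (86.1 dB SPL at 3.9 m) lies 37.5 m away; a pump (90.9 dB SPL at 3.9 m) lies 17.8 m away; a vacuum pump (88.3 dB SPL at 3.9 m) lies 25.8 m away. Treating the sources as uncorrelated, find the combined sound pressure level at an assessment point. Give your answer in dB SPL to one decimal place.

79.0 dB SPL

Apply inverse-square spreading to bring every level to the receiver, then sum 10^(L/10).
CNC lathe: 86.1 − 20·log₁₀(37.5/3.9) = 86.1 − 19.66 = 66.44 dB SPL.
pump: 90.9 − 20·log₁₀(17.8/3.9) = 90.9 − 13.19 = 77.71 dB SPL.
vacuum pump: 88.3 − 20·log₁₀(25.8/3.9) = 88.3 − 16.41 = 71.89 dB SPL.
Σ 10^(L/10) = 7.891e+07 → L_total = 10·log₁₀(7.891e+07) = 78.97 dB SPL.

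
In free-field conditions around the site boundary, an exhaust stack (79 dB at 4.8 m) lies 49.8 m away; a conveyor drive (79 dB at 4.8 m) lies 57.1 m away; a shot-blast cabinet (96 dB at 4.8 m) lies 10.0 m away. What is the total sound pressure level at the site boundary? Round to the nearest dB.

90 dB

Apply inverse-square spreading to bring every level to the receiver, then sum 10^(L/10).
exhaust stack: 79 − 20·log₁₀(49.8/4.8) = 79 − 20.32 = 58.68 dB.
conveyor drive: 79 − 20·log₁₀(57.1/4.8) = 79 − 21.51 = 57.49 dB.
shot-blast cabinet: 96 − 20·log₁₀(10.0/4.8) = 96 − 6.38 = 89.62 dB.
Σ 10^(L/10) = 9.185e+08 → L_total = 10·log₁₀(9.185e+08) = 89.63 dB.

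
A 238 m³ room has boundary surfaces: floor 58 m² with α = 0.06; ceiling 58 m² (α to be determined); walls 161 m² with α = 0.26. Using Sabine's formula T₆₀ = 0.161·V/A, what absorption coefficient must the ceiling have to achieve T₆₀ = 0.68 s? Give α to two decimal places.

A = 0.161·V/T₆₀ = 0.161·238/0.68 = 56.35 m² sabins.
Absorption from the other surfaces = 58·0.06 + 161·0.26 = 45.34 m², so the ceiling must supply 11.01 m² over 58 m².
α = 11.01/58 = 0.190.

0.19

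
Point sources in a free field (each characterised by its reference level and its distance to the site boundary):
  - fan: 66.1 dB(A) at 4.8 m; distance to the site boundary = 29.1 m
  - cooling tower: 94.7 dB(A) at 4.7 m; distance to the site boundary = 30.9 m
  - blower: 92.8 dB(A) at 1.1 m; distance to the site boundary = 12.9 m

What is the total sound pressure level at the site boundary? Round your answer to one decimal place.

First find each source's level at the receiver (point-source: −20·log₁₀(r/r_ref)), then combine on an intensity basis.
fan: 66.1 − 20·log₁₀(29.1/4.8) = 66.1 − 15.65 = 50.45 dB(A).
cooling tower: 94.7 − 20·log₁₀(30.9/4.7) = 94.7 − 16.36 = 78.34 dB(A).
blower: 92.8 − 20·log₁₀(12.9/1.1) = 92.8 − 21.38 = 71.42 dB(A).
Σ 10^(L/10) = 8.224e+07 → L_total = 10·log₁₀(8.224e+07) = 79.15 dB(A).

79.2 dB(A)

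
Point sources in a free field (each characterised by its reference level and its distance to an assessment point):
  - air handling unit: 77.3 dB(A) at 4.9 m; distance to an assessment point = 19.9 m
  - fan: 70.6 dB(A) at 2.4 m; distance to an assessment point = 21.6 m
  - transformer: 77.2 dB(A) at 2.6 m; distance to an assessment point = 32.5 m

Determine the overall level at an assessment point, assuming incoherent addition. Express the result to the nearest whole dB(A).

66 dB(A)

Propagate each source to the receiver with L = L_ref − 20·log₁₀(r/r_ref), then add intensities.
air handling unit: 77.3 − 20·log₁₀(19.9/4.9) = 77.3 − 12.17 = 65.13 dB(A).
fan: 70.6 − 20·log₁₀(21.6/2.4) = 70.6 − 19.08 = 51.52 dB(A).
transformer: 77.2 − 20·log₁₀(32.5/2.6) = 77.2 − 21.94 = 55.26 dB(A).
Σ 10^(L/10) = 3.734e+06 → L_total = 10·log₁₀(3.734e+06) = 65.72 dB(A).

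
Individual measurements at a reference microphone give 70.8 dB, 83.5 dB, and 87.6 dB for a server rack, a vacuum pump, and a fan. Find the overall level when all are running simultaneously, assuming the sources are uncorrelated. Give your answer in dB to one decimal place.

For uncorrelated sources the intensities add, so convert each level to linear form, sum, and take 10·log₁₀ of the total.
Σ 10^(L/10) = 10^(70.8/10) + 10^(83.5/10) + 10^(87.6/10) = 8.113e+08.
L_total = 10·log₁₀(8.113e+08) = 89.09 dB.

89.1 dB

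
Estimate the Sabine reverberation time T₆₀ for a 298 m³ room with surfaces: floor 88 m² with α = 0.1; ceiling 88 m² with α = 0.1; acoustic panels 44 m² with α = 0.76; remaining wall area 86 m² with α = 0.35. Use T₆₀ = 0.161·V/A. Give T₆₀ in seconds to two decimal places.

A = Σ Sᵢαᵢ = 88·0.1 + 88·0.1 + 44·0.76 + 86·0.35 = 81.14 m².
T₆₀ = 0.161·V/A = 0.161·298/81.14 = 0.591 s.

0.59 s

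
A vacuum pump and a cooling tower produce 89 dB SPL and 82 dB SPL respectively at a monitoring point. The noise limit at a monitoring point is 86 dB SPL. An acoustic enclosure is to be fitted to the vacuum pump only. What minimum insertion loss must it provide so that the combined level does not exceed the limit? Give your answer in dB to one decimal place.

Fixed contribution from the other source: Σ 10^(L/10) = 10^(82/10) = 1.585e+08 (82.00 dB SPL).
To meet 86 dB SPL overall, the treated vacuum pump may contribute at most 10^(86/10) − 1.585e+08 = 2.396e+08, i.e. 83.80 dB SPL.
Required insertion loss = 89 − 83.80 = 5.20 dB.

5.2 dB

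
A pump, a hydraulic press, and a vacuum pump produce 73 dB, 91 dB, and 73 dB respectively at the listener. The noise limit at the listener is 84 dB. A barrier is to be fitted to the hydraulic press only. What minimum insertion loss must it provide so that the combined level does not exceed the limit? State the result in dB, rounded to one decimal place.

7.8 dB

Fixed contribution from the other sources: Σ 10^(L/10) = 10^(73/10) + 10^(73/10) = 3.991e+07 (76.01 dB).
The limit corresponds to 10^(84/10) = 2.512e+08; subtracting the fixed part leaves 2.113e+08 for the hydraulic press, i.e. 83.25 dB.
So the hydraulic press must be reduced from 91 to 83.25 dB: IL = 7.75 dB.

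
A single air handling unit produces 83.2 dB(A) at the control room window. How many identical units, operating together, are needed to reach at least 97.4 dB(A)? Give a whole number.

27

Need L₁ + 10·log₁₀ N ≥ 97.4, i.e. log₁₀ N ≥ 1.42.
N ≥ 10^(14.2/10) = 26.303, so N = 27.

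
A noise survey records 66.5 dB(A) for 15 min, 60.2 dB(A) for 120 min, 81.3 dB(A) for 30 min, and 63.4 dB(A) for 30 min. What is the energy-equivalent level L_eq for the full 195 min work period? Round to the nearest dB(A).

The energy average is taken in the linear domain: L_eq = 10·log₁₀[(Σ tᵢ·10^(Lᵢ/10))/T], T = 195 min.
Σ tᵢ·10^(Lᵢ/10) = 15·10^(66.5/10) + 120·10^(60.2/10) + 30·10^(81.3/10) + 30·10^(63.4/10) = 4.305e+09.
L_eq = 10·log₁₀(4.305e+09/195) = 73.44 dB(A).

73 dB(A)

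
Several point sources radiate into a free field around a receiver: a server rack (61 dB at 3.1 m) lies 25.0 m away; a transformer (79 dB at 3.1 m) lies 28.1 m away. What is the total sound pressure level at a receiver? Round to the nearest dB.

Propagate each source to the receiver with L = L_ref − 20·log₁₀(r/r_ref), then add intensities.
server rack: 61 − 20·log₁₀(25.0/3.1) = 61 − 18.13 = 42.87 dB.
transformer: 79 − 20·log₁₀(28.1/3.1) = 79 − 19.15 = 59.85 dB.
Σ 10^(L/10) = 9.861e+05 → L_total = 10·log₁₀(9.861e+05) = 59.94 dB.

60 dB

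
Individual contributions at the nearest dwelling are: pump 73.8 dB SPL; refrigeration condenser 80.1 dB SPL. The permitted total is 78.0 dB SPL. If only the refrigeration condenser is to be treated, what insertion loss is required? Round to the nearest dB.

Fixed contribution from the other source: Σ 10^(L/10) = 10^(73.8/10) = 2.399e+07 (73.80 dB SPL).
The limit corresponds to 10^(78.0/10) = 6.310e+07; subtracting the fixed part leaves 3.911e+07 for the refrigeration condenser, i.e. 75.92 dB SPL.
Required insertion loss = 80.1 − 75.92 = 4.18 dB.

4 dB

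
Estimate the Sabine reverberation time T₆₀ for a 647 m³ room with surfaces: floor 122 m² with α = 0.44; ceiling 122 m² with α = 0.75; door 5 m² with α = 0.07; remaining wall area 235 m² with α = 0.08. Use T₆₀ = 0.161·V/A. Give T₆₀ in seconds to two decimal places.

0.63 s

Summing Sᵢαᵢ: 122·0.44 + 122·0.75 + 5·0.07 + 235·0.08 = 164.33 m².
T₆₀ = 0.161 × 647 / 164.33 = 0.634 s.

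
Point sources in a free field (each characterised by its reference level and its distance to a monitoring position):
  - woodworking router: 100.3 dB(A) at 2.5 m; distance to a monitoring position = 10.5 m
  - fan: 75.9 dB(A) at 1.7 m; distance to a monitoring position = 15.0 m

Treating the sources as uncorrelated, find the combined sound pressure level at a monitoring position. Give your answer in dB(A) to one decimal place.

87.8 dB(A)

Apply inverse-square spreading to bring every level to the receiver, then sum 10^(L/10).
woodworking router: 100.3 − 20·log₁₀(10.5/2.5) = 100.3 − 12.46 = 87.84 dB(A).
fan: 75.9 − 20·log₁₀(15.0/1.7) = 75.9 − 18.91 = 56.99 dB(A).
Σ 10^(L/10) = 6.079e+08 → L_total = 10·log₁₀(6.079e+08) = 87.84 dB(A).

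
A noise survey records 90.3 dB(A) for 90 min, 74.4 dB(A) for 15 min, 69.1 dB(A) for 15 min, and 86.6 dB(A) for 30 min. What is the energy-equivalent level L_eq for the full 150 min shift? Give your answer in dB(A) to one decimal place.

88.7 dB(A)

The energy average is taken in the linear domain: L_eq = 10·log₁₀[(Σ tᵢ·10^(Lᵢ/10))/T], T = 150 min.
Σ tᵢ·10^(Lᵢ/10) = 90·10^(90.3/10) + 15·10^(74.4/10) + 15·10^(69.1/10) + 30·10^(86.6/10) = 1.107e+11.
L_eq = 10·log₁₀(1.107e+11/150) = 88.68 dB(A).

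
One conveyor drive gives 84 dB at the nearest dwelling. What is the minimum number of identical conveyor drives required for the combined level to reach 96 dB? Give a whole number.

Need L₁ + 10·log₁₀ N ≥ 96, i.e. log₁₀ N ≥ 1.20.
N ≥ 10^(12.0/10) = 15.849, so N = 16.

16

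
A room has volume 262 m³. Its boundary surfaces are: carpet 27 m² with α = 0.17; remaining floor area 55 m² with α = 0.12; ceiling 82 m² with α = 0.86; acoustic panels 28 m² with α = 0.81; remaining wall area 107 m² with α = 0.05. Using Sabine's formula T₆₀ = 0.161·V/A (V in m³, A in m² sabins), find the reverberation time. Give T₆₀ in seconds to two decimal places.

Total absorption A = 27·0.17 + 55·0.12 + 82·0.86 + 28·0.81 + 107·0.05 = 109.74 m² sabins.
T₆₀ = 0.161·V/A = 0.161·262/109.74 = 0.384 s.

0.38 s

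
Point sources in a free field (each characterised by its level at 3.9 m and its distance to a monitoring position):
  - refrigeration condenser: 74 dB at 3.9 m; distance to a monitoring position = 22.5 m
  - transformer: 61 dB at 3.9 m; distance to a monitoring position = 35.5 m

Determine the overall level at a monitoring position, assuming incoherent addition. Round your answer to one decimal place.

First find each source's level at the receiver (point-source: −20·log₁₀(r/r_ref)), then combine on an intensity basis.
refrigeration condenser: 74 − 20·log₁₀(22.5/3.9) = 74 − 15.22 = 58.78 dB.
transformer: 61 − 20·log₁₀(35.5/3.9) = 61 − 19.18 = 41.82 dB.
Σ 10^(L/10) = 7.699e+05 → L_total = 10·log₁₀(7.699e+05) = 58.86 dB.

58.9 dB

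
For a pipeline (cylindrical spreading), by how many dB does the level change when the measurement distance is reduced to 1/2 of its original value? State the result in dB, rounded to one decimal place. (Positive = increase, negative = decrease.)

+3.0 dB

With cylindrical spreading the level changes by −10·log₁₀(r₂/r₁).
ΔL = −10·log₁₀(0.5) = +3.01 dB.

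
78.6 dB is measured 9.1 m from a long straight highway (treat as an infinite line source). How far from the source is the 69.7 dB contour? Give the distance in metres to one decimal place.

The 8.9 dB drop corresponds to a distance ratio of 10^(8.9/10) for a line source.
r₂ = 9.1·10^((78.6−69.7)/10) = 9.1·10^(8.9/10) = 70.64 m.

70.6 m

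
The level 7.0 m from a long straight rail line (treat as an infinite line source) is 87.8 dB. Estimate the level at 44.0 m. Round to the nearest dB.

80 dB

Cylindrical spreading from a line source gives a 10·log₁₀(r₂/r₁) drop.
L₂ = 87.8 − 10·log₁₀(44.0/7.0) = 87.8 − 7.984 = 79.82 dB.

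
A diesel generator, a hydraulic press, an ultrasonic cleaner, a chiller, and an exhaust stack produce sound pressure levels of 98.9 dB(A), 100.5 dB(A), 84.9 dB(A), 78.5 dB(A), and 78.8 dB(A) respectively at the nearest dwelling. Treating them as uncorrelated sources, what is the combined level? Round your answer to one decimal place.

102.9 dB(A)

Incoherent sources combine by intensity addition: L_total = 10·log₁₀(Σ 10^(L_i/10)).
Σ 10^(L/10) = 10^(98.9/10) + 10^(100.5/10) + 10^(84.9/10) + 10^(78.5/10) + 10^(78.8/10) = 1.944e+10.
L_total = 10·log₁₀(1.944e+10) = 102.89 dB(A).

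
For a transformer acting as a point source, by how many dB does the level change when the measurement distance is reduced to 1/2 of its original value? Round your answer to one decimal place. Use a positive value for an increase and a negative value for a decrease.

+6.0 dB

Point-source spreading: ΔL = −20·log₁₀(r₂/r₁).
ΔL = −20·log₁₀(0.5) = +6.02 dB.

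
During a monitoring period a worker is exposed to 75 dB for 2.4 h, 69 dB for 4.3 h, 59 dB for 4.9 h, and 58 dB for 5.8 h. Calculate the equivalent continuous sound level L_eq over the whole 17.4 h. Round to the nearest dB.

L_eq = 10·log₁₀[(1/T)·Σ tᵢ·10^(Lᵢ/10)] with T = 17.4 h.
Σ tᵢ·10^(Lᵢ/10) = 2.4·10^(75/10) + 4.3·10^(69/10) + 4.9·10^(59/10) + 5.8·10^(58/10) = 1.176e+08.
L_eq = 10·log₁₀(1.176e+08/17.4) = 68.30 dB.

68 dB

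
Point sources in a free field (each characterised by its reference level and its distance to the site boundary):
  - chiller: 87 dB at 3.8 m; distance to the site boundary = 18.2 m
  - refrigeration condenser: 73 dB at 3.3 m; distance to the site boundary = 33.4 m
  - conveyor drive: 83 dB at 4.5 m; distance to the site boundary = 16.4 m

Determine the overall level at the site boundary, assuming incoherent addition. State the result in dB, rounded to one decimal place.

75.7 dB

First find each source's level at the receiver (point-source: −20·log₁₀(r/r_ref)), then combine on an intensity basis.
chiller: 87 − 20·log₁₀(18.2/3.8) = 87 − 13.61 = 73.39 dB.
refrigeration condenser: 73 − 20·log₁₀(33.4/3.3) = 73 − 20.10 = 52.90 dB.
conveyor drive: 83 − 20·log₁₀(16.4/4.5) = 83 − 11.23 = 71.77 dB.
Σ 10^(L/10) = 3.707e+07 → L_total = 10·log₁₀(3.707e+07) = 75.69 dB.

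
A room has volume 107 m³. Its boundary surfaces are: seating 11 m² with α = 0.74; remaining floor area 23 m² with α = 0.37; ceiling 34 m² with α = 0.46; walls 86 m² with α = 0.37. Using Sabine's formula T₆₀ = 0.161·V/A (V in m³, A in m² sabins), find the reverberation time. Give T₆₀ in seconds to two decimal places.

0.27 s

Summing Sᵢαᵢ: 11·0.74 + 23·0.37 + 34·0.46 + 86·0.37 = 64.11 m².
T₆₀ = 0.161·V/A = 0.161·107/64.11 = 0.269 s.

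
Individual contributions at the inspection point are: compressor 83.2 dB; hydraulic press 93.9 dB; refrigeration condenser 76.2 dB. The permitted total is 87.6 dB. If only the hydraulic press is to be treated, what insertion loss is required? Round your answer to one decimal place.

Fixed contribution from the other sources: Σ 10^(L/10) = 10^(83.2/10) + 10^(76.2/10) = 2.506e+08 (83.99 dB).
The limit corresponds to 10^(87.6/10) = 5.754e+08; subtracting the fixed part leaves 3.248e+08 for the hydraulic press, i.e. 85.12 dB.
So the hydraulic press must be reduced from 93.9 to 85.12 dB: IL = 8.78 dB.

8.8 dB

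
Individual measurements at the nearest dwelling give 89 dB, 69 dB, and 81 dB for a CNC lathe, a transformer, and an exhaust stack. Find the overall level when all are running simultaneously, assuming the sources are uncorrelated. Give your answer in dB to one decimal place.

89.7 dB

Incoherent sources combine by intensity addition: L_total = 10·log₁₀(Σ 10^(L_i/10)).
Σ 10^(L/10) = 10^(89/10) + 10^(69/10) + 10^(81/10) = 9.282e+08.
L_total = 10·log₁₀(9.282e+08) = 89.68 dB.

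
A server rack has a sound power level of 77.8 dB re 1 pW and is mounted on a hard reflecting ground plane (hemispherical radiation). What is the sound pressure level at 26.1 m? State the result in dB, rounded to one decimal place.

41.5 dB

Free-field hemispherical radiation: L_p = L_w − 10·log₁₀(2π·r²), r = 26.1 m.
2π·r² = 4280 m², 10·log₁₀ of that is 36.315 dB.
L_p = 77.8 − 36.315 = 41.49 dB.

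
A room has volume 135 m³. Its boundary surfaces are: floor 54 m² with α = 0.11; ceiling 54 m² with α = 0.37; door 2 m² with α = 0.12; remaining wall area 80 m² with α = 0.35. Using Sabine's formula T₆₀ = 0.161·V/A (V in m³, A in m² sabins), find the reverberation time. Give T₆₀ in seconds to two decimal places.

A = Σ Sᵢαᵢ = 54·0.11 + 54·0.37 + 2·0.12 + 80·0.35 = 54.16 m².
T₆₀ = 0.161 × 135 / 54.16 = 0.401 s.

0.40 s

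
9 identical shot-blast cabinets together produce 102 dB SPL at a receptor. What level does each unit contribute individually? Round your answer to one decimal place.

92.5 dB SPL

9 equal contributions raise the level by 10·log₁₀ 9 = 9.542 dB, so each unit alone gives 102 − 9.542.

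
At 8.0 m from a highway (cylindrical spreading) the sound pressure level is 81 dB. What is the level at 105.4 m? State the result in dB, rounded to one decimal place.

For a line source, L₂ = L₁ − 10·log₁₀(r₂/r₁).
L₂ = 81 − 10·log₁₀(105.4/8.0) = 81 − 11.198 = 69.80 dB.

69.8 dB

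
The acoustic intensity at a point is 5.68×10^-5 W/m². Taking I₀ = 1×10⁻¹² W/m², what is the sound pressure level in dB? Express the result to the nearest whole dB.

78 dB

I/I₀ = 5.68×10^-5/10⁻¹² = 5.68×10^7, and L = 10·log₁₀(I/I₀).
L = 10·(0.7543 + 7) = 77.54 dB.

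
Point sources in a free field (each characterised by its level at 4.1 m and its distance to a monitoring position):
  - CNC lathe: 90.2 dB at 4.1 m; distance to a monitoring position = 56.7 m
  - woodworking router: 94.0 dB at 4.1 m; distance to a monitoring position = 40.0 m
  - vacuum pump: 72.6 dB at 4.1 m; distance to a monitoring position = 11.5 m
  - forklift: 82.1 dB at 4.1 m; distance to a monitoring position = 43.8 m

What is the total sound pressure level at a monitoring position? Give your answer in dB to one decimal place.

First find each source's level at the receiver (point-source: −20·log₁₀(r/r_ref)), then combine on an intensity basis.
CNC lathe: 90.2 − 20·log₁₀(56.7/4.1) = 90.2 − 22.82 = 67.38 dB.
woodworking router: 94.0 − 20·log₁₀(40.0/4.1) = 94.0 − 19.79 = 74.21 dB.
vacuum pump: 72.6 − 20·log₁₀(11.5/4.1) = 72.6 − 8.96 = 63.64 dB.
forklift: 82.1 − 20·log₁₀(43.8/4.1) = 82.1 − 20.57 = 61.53 dB.
Σ 10^(L/10) = 3.560e+07 → L_total = 10·log₁₀(3.560e+07) = 75.51 dB.

75.5 dB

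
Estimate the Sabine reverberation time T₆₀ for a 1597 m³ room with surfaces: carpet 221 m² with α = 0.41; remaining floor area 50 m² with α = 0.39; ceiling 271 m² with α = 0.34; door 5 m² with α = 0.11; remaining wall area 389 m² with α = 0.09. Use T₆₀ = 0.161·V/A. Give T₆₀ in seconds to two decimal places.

1.08 s

Summing Sᵢαᵢ: 221·0.41 + 50·0.39 + 271·0.34 + 5·0.11 + 389·0.09 = 237.81 m².
T₆₀ = 0.161·V/A = 0.161·1597/237.81 = 1.081 s.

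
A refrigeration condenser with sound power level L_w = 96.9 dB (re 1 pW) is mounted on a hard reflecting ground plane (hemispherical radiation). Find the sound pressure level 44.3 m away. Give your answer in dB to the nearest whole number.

The power spreads over a hemisphere of area 2π·r², so L_p = L_w − 10·log₁₀(2π·r²).
2π·r² = 1.233e+04 m², 10·log₁₀ of that is 40.910 dB.
L_p = 96.9 − 40.910 = 55.99 dB.

56 dB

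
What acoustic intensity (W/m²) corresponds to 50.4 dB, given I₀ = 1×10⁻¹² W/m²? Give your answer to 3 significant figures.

1.10e-07 W/m²

I = I₀·10^(L/10) = 10⁻¹² × 10^(50.4/10) = 10^(-6.960).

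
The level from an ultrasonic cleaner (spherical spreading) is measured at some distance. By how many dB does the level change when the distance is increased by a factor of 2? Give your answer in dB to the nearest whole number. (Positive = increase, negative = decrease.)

-6 dB

Point-source spreading: ΔL = −20·log₁₀(r₂/r₁).
ΔL = −20·log₁₀(2) = -6.02 dB.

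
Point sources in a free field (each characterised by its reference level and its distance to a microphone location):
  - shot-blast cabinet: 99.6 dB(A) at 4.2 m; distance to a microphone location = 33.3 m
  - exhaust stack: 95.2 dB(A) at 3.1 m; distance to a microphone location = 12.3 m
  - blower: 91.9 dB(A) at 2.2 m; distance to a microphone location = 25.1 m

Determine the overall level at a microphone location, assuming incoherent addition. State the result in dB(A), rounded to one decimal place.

85.7 dB(A)

Propagate each source to the receiver with L = L_ref − 20·log₁₀(r/r_ref), then add intensities.
shot-blast cabinet: 99.6 − 20·log₁₀(33.3/4.2) = 99.6 − 17.98 = 81.62 dB(A).
exhaust stack: 95.2 − 20·log₁₀(12.3/3.1) = 95.2 − 11.97 = 83.23 dB(A).
blower: 91.9 − 20·log₁₀(25.1/2.2) = 91.9 − 21.15 = 70.75 dB(A).
Σ 10^(L/10) = 3.673e+08 → L_total = 10·log₁₀(3.673e+08) = 85.65 dB(A).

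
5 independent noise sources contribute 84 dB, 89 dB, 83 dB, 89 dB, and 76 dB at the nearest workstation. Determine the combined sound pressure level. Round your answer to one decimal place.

Incoherent sources combine by intensity addition: L_total = 10·log₁₀(Σ 10^(L_i/10)).
Σ 10^(L/10) = 10^(84/10) + 10^(89/10) + 10^(83/10) + 10^(89/10) + 10^(76/10) = 2.079e+09.
L_total = 10·log₁₀(2.079e+09) = 93.18 dB.

93.2 dB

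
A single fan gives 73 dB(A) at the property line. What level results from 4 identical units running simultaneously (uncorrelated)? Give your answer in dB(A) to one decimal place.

L_total = L₁ + 10·log₁₀ N for N identical incoherent sources.
L_total = 73 + 10·log₁₀(4) = 73 + 6.021 = 79.02 dB(A).

79.0 dB(A)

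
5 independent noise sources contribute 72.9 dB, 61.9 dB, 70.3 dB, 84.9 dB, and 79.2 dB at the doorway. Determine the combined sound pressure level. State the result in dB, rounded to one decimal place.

86.3 dB

For uncorrelated sources the intensities add, so convert each level to linear form, sum, and take 10·log₁₀ of the total.
Σ 10^(L/10) = 10^(72.9/10) + 10^(61.9/10) + 10^(70.3/10) + 10^(84.9/10) + 10^(79.2/10) = 4.240e+08.
L_total = 10·log₁₀(4.240e+08) = 86.27 dB.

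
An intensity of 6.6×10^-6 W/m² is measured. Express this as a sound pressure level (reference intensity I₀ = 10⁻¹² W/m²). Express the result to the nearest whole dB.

I/I₀ = 6.6×10^-6/10⁻¹² = 6.6×10^6, and L = 10·log₁₀(I/I₀).
L = 10·(0.8195 + 6) = 68.20 dB.

68 dB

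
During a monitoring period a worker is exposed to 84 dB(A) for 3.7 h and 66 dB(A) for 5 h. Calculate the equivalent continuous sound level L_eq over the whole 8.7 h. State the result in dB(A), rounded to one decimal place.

80.4 dB(A)

Weight each interval's intensity by its duration and average over T = 8.7 h:
Σ tᵢ·10^(Lᵢ/10) = 3.7·10^(84/10) + 5·10^(66/10) = 9.493e+08.
L_eq = 10·log₁₀(9.493e+08/8.7) = 80.38 dB(A).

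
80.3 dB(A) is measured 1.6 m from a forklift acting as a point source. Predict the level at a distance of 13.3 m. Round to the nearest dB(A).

62 dB(A)

Spherical spreading from a point source gives a 20·log₁₀(r₂/r₁) drop.
L₂ = 80.3 − 20·log₁₀(13.3/1.6) = 80.3 − 18.395 = 61.91 dB(A).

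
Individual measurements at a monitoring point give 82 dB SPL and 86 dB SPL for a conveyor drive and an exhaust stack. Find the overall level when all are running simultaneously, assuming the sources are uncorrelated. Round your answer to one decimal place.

Incoherent sources combine by intensity addition: L_total = 10·log₁₀(Σ 10^(L_i/10)).
Σ 10^(L/10) = 10^(82/10) + 10^(86/10) = 5.566e+08.
L_total = 10·log₁₀(5.566e+08) = 87.46 dB SPL.

87.5 dB SPL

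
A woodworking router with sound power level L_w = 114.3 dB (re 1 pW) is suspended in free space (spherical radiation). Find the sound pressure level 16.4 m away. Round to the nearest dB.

79 dB

L_p = L_w − 10·log₁₀(4π·r²) with r = 16.4 m.
4π·r² = 3380 m², 10·log₁₀ of that is 35.289 dB.
L_p = 114.3 − 35.289 = 79.01 dB.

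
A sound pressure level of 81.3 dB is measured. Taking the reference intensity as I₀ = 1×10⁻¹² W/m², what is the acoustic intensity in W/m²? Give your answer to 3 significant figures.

I/I₀ = 10^(81.3/10) = 1.349e+08, so I = 1.349e+08 × 10⁻¹² W/m².

0.000135 W/m²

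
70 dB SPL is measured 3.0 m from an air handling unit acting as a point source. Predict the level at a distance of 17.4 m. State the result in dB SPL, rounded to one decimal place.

Point-source attenuation: ΔL = 20·log₁₀(r₂/r₁) = 20·log₁₀(17.4/3.0) = 15.269 dB.
L₂ = 70 − 20·log₁₀(17.4/3.0) = 70 − 15.269 = 54.73 dB SPL.

54.7 dB SPL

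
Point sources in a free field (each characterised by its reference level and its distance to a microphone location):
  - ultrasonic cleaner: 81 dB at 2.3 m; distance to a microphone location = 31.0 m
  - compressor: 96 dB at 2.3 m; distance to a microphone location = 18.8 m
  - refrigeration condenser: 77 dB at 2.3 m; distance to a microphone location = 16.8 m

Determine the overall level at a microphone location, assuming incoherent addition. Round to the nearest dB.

78 dB

Apply inverse-square spreading to bring every level to the receiver, then sum 10^(L/10).
ultrasonic cleaner: 81 − 20·log₁₀(31.0/2.3) = 81 − 22.59 = 58.41 dB.
compressor: 96 − 20·log₁₀(18.8/2.3) = 96 − 18.25 = 77.75 dB.
refrigeration condenser: 77 − 20·log₁₀(16.8/2.3) = 77 − 17.27 = 59.73 dB.
Σ 10^(L/10) = 6.122e+07 → L_total = 10·log₁₀(6.122e+07) = 77.87 dB.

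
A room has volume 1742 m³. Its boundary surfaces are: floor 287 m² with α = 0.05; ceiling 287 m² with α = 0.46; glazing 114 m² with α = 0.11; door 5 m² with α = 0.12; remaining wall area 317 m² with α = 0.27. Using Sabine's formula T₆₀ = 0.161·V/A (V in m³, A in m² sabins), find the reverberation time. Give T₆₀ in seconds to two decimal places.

1.14 s

Total absorption A = 287·0.05 + 287·0.46 + 114·0.11 + 5·0.12 + 317·0.27 = 245.10 m² sabins.
T₆₀ = 0.161 × 1742 / 245.10 = 1.144 s.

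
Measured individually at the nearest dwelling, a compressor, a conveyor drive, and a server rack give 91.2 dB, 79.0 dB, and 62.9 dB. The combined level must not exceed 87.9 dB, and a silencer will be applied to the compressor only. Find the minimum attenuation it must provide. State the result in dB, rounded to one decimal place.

Fixed contribution from the other sources: Σ 10^(L/10) = 10^(79.0/10) + 10^(62.9/10) = 8.138e+07 (79.11 dB).
The limit corresponds to 10^(87.9/10) = 6.166e+08; subtracting the fixed part leaves 5.352e+08 for the compressor, i.e. 87.29 dB.
Required insertion loss = 91.2 − 87.29 = 3.91 dB.

3.9 dB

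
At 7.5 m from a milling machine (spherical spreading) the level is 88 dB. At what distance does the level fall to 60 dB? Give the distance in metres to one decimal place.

188.4 m

Point-source spreading drops the level by 20·log₁₀(r₂/r₁); inverting, r₂/r₁ = 10^(ΔL/20).
r₂ = 7.5·10^((88−60)/20) = 7.5·10^(28.0/20) = 188.39 m.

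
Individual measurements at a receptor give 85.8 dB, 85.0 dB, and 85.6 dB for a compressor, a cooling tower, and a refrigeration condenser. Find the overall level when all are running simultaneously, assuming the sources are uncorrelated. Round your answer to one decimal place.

For uncorrelated sources the intensities add, so convert each level to linear form, sum, and take 10·log₁₀ of the total.
Σ 10^(L/10) = 10^(85.8/10) + 10^(85.0/10) + 10^(85.6/10) = 1.059e+09.
L_total = 10·log₁₀(1.059e+09) = 90.25 dB.

90.3 dB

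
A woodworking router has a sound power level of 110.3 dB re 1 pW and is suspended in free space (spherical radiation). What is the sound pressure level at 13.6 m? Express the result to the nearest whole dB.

Free-field spherical radiation: L_p = L_w − 10·log₁₀(4π·r²), r = 13.6 m.
4π·r² = 2324 m², 10·log₁₀ of that is 33.663 dB.
L_p = 110.3 − 33.663 = 76.64 dB.

77 dB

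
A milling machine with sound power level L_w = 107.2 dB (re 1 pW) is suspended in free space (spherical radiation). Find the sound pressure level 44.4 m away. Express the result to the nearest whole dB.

Free-field spherical radiation: L_p = L_w − 10·log₁₀(4π·r²), r = 44.4 m.
4π·r² = 2.477e+04 m², 10·log₁₀ of that is 43.940 dB.
L_p = 107.2 − 43.940 = 63.26 dB.

63 dB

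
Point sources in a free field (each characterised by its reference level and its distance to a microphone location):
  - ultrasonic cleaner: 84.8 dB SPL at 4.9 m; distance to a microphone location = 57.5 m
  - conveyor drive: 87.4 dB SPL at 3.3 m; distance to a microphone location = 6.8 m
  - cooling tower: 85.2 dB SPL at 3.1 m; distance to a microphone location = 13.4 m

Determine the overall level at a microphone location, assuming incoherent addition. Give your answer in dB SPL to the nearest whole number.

First find each source's level at the receiver (point-source: −20·log₁₀(r/r_ref)), then combine on an intensity basis.
ultrasonic cleaner: 84.8 − 20·log₁₀(57.5/4.9) = 84.8 − 21.39 = 63.41 dB SPL.
conveyor drive: 87.4 − 20·log₁₀(6.8/3.3) = 87.4 − 6.28 = 81.12 dB SPL.
cooling tower: 85.2 − 20·log₁₀(13.4/3.1) = 85.2 − 12.71 = 72.49 dB SPL.
Σ 10^(L/10) = 1.493e+08 → L_total = 10·log₁₀(1.493e+08) = 81.74 dB SPL.

82 dB SPL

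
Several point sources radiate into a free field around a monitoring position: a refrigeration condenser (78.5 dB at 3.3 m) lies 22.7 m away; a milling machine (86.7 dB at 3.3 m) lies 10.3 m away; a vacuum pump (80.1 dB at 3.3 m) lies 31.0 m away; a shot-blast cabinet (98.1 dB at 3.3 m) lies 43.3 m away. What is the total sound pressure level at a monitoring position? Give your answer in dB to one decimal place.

79.5 dB

Propagate each source to the receiver with L = L_ref − 20·log₁₀(r/r_ref), then add intensities.
refrigeration condenser: 78.5 − 20·log₁₀(22.7/3.3) = 78.5 − 16.75 = 61.75 dB.
milling machine: 86.7 − 20·log₁₀(10.3/3.3) = 86.7 − 9.89 = 76.81 dB.
vacuum pump: 80.1 − 20·log₁₀(31.0/3.3) = 80.1 − 19.46 = 60.64 dB.
shot-blast cabinet: 98.1 − 20·log₁₀(43.3/3.3) = 98.1 − 22.36 = 75.74 dB.
Σ 10^(L/10) = 8.817e+07 → L_total = 10·log₁₀(8.817e+07) = 79.45 dB.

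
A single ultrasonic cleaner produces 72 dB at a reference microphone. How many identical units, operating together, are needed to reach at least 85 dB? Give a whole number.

Need L₁ + 10·log₁₀ N ≥ 85, i.e. log₁₀ N ≥ 1.30.
N ≥ 10^(13.0/10) = 19.953, so N = 20.

20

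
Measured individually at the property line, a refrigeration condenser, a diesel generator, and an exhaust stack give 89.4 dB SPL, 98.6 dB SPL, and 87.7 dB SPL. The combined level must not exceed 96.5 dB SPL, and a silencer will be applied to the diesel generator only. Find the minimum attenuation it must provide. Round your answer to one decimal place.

The untreated sources together contribute 10^(89.4/10) + 10^(87.7/10) = 1.460e+09, i.e. 91.64 dB SPL.
To meet 96.5 dB SPL overall, the treated diesel generator may contribute at most 10^(96.5/10) − 1.460e+09 = 3.007e+09, i.e. 94.78 dB SPL.
Required insertion loss = 98.6 − 94.78 = 3.82 dB.

3.8 dB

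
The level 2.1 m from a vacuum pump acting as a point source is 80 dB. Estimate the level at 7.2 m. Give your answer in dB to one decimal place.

69.3 dB

Point-source attenuation: ΔL = 20·log₁₀(r₂/r₁) = 20·log₁₀(7.2/2.1) = 10.702 dB.
L₂ = 80 − 20·log₁₀(7.2/2.1) = 80 − 10.702 = 69.30 dB.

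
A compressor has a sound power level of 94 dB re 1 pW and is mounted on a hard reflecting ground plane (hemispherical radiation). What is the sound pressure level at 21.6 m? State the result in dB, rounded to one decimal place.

The power spreads over a hemisphere of area 2π·r², so L_p = L_w − 10·log₁₀(2π·r²).
2π·r² = 2931 m², 10·log₁₀ of that is 34.671 dB.
L_p = 94 − 34.671 = 59.33 dB.

59.3 dB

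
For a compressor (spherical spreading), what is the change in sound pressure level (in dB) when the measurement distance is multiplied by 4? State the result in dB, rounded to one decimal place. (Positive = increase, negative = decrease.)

With spherical spreading the level changes by −20·log₁₀(r₂/r₁).
ΔL = −20·log₁₀(4) = -12.04 dB.

-12.0 dB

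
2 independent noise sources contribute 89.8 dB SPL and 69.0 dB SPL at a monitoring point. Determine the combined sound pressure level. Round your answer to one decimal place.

89.8 dB SPL

For uncorrelated sources the intensities add, so convert each level to linear form, sum, and take 10·log₁₀ of the total.
Σ 10^(L/10) = 10^(89.8/10) + 10^(69.0/10) = 9.629e+08.
L_total = 10·log₁₀(9.629e+08) = 89.84 dB SPL.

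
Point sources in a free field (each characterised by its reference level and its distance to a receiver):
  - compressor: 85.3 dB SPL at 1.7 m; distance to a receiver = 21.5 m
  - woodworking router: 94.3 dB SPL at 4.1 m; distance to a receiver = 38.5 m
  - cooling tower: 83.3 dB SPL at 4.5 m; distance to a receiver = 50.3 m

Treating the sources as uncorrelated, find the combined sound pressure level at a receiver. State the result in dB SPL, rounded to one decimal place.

First find each source's level at the receiver (point-source: −20·log₁₀(r/r_ref)), then combine on an intensity basis.
compressor: 85.3 − 20·log₁₀(21.5/1.7) = 85.3 − 22.04 = 63.26 dB SPL.
woodworking router: 94.3 − 20·log₁₀(38.5/4.1) = 94.3 − 19.45 = 74.85 dB SPL.
cooling tower: 83.3 − 20·log₁₀(50.3/4.5) = 83.3 − 20.97 = 62.33 dB SPL.
Σ 10^(L/10) = 3.435e+07 → L_total = 10·log₁₀(3.435e+07) = 75.36 dB SPL.

75.4 dB SPL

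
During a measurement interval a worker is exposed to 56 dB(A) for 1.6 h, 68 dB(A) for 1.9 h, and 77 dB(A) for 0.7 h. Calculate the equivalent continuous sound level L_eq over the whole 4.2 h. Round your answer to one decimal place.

70.6 dB(A)

Weight each interval's intensity by its duration and average over T = 4.2 h:
Σ tᵢ·10^(Lᵢ/10) = 1.6·10^(56/10) + 1.9·10^(68/10) + 0.7·10^(77/10) = 4.771e+07.
L_eq = 10·log₁₀(4.771e+07/4.2) = 70.55 dB(A).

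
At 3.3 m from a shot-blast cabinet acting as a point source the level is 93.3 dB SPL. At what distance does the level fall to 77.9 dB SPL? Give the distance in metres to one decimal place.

19.4 m

Point-source spreading drops the level by 20·log₁₀(r₂/r₁); inverting, r₂/r₁ = 10^(ΔL/20).
r₂ = 3.3·10^((93.3−77.9)/20) = 3.3·10^(15.4/20) = 19.43 m.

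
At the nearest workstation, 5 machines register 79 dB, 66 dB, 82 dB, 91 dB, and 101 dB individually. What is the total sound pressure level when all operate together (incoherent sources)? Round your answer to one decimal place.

101.5 dB

Incoherent sources combine by intensity addition: L_total = 10·log₁₀(Σ 10^(L_i/10)).
Σ 10^(L/10) = 10^(79/10) + 10^(66/10) + 10^(82/10) + 10^(91/10) + 10^(101/10) = 1.409e+10.
L_total = 10·log₁₀(1.409e+10) = 101.49 dB.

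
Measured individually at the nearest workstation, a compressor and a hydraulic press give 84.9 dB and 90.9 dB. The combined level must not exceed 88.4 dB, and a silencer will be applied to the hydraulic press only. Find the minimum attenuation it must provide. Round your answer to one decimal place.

The untreated sources together contribute 10^(84.9/10) = 3.090e+08, i.e. 84.90 dB.
The limit corresponds to 10^(88.4/10) = 6.918e+08; subtracting the fixed part leaves 3.828e+08 for the hydraulic press, i.e. 85.83 dB.
So the hydraulic press must be reduced from 90.9 to 85.83 dB: IL = 5.07 dB.

5.1 dB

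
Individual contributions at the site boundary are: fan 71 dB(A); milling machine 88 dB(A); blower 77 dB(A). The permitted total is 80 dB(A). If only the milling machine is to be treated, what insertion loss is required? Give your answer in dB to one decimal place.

12.3 dB

Everything except the milling machine sums to 10^(71/10) + 10^(77/10) = 6.271e+07 in linear terms, 77.97 dB(A).
To meet 80 dB(A) overall, the treated milling machine may contribute at most 10^(80/10) − 6.271e+07 = 3.729e+07, i.e. 75.72 dB(A).
Required insertion loss = 88 − 75.72 = 12.28 dB.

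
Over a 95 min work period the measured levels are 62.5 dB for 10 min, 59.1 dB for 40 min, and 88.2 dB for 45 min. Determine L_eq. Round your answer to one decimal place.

85.0 dB

L_eq = 10·log₁₀[(1/T)·Σ tᵢ·10^(Lᵢ/10)] with T = 95 min.
Σ tᵢ·10^(Lᵢ/10) = 10·10^(62.5/10) + 40·10^(59.1/10) + 45·10^(88.2/10) = 2.978e+10.
L_eq = 10·log₁₀(2.978e+10/95) = 84.96 dB.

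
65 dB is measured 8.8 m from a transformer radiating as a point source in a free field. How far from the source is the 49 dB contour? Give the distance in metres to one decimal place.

Point-source spreading drops the level by 20·log₁₀(r₂/r₁); inverting, r₂/r₁ = 10^(ΔL/20).
r₂ = 8.8·10^((65−49)/20) = 8.8·10^(16.0/20) = 55.52 m.

55.5 m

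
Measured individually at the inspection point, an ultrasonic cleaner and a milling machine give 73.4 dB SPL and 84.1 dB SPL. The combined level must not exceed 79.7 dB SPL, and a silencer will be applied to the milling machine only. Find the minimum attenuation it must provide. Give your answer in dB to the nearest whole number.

Everything except the milling machine sums to 10^(73.4/10) = 2.188e+07 in linear terms, 73.40 dB SPL.
To meet 79.7 dB SPL overall, the treated milling machine may contribute at most 10^(79.7/10) − 2.188e+07 = 7.145e+07, i.e. 78.54 dB SPL.
So the milling machine must be reduced from 84.1 to 78.54 dB SPL: IL = 5.56 dB.

6 dB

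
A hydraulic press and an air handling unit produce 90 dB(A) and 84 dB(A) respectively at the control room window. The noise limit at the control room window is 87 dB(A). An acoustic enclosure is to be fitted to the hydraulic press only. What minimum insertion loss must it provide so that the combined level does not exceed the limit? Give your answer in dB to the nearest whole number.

6 dB

Everything except the hydraulic press sums to 10^(84/10) = 2.512e+08 in linear terms, 84.00 dB(A).
The limit corresponds to 10^(87/10) = 5.012e+08; subtracting the fixed part leaves 2.500e+08 for the hydraulic press, i.e. 83.98 dB(A).
So the hydraulic press must be reduced from 90 to 83.98 dB(A): IL = 6.02 dB.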